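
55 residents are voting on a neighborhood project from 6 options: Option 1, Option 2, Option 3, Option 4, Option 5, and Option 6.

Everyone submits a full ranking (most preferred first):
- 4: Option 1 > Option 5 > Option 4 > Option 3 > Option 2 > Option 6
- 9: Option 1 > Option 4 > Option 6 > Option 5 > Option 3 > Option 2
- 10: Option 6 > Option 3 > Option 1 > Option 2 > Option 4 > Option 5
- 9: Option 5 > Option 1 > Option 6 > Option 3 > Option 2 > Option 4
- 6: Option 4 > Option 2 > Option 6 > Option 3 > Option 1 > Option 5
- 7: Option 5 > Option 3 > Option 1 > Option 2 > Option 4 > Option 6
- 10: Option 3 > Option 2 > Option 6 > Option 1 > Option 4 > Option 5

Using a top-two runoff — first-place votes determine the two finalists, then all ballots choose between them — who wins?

Round 1 first-place votes: Option 1 13, Option 2 0, Option 3 10, Option 4 6, Option 5 16, Option 6 10. Option 5 and Option 1 advance.
Runoff: Option 5 is ranked above Option 1 on 16 ballots, Option 1 above Option 5 on 39.

Option 1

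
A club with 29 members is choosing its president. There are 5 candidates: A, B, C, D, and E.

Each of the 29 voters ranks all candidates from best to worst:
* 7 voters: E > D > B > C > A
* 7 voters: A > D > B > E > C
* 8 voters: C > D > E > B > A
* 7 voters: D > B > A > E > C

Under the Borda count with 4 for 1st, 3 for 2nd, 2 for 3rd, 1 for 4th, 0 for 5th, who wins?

D

A: 7×0 + 7×4 + 8×0 + 7×2 = 42
B: 7×2 + 7×2 + 8×1 + 7×3 = 57
C: 7×1 + 7×0 + 8×4 + 7×0 = 39
D: 7×3 + 7×3 + 8×3 + 7×4 = 94
E: 7×4 + 7×1 + 8×2 + 7×1 = 58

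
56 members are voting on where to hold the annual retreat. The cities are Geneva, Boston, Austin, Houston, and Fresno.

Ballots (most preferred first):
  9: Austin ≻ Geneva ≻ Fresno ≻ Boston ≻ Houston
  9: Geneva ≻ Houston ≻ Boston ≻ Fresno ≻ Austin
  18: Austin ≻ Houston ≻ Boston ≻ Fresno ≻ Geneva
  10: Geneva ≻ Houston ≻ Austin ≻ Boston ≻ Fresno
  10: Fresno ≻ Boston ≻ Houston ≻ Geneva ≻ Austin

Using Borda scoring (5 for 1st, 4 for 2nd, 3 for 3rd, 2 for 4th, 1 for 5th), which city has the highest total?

Geneva: 9×4 + 9×5 + 18×1 + 10×5 + 10×2 = 169
Boston: 9×2 + 9×3 + 18×3 + 10×2 + 10×4 = 159
Austin: 9×5 + 9×1 + 18×5 + 10×3 + 10×1 = 184
Houston: 9×1 + 9×4 + 18×4 + 10×4 + 10×3 = 187
Fresno: 9×3 + 9×2 + 18×2 + 10×1 + 10×5 = 141

Houston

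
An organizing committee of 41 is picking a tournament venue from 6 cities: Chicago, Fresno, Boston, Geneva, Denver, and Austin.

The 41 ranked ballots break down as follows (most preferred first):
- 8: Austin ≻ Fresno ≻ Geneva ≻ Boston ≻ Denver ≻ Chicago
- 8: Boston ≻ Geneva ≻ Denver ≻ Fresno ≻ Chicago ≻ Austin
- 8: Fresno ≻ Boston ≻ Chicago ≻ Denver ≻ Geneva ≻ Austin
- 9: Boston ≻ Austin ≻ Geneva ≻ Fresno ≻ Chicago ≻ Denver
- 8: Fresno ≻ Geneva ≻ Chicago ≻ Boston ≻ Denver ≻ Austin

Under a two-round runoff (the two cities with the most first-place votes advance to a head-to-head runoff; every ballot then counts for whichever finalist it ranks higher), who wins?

Fresno

Round 1 first-place votes: Chicago 0, Fresno 16, Boston 17, Geneva 0, Denver 0, Austin 8. Boston and Fresno advance.
Runoff: Boston is ranked above Fresno on 17 ballots, Fresno above Boston on 24.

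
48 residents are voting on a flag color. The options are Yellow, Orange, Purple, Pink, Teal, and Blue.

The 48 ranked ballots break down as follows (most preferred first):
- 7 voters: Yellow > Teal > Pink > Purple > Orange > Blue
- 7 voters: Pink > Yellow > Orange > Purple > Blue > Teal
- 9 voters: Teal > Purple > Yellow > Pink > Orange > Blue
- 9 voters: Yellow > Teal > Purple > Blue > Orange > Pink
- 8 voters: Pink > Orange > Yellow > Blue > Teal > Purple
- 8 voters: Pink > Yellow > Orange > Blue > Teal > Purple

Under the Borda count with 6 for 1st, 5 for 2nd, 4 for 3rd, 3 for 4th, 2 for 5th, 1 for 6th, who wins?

Yellow

Yellow: 7×6 + 7×5 + 9×4 + 9×6 + 8×4 + 8×5 = 239
Orange: 7×2 + 7×4 + 9×2 + 9×2 + 8×5 + 8×4 = 150
Purple: 7×3 + 7×3 + 9×5 + 9×4 + 8×1 + 8×1 = 139
Pink: 7×4 + 7×6 + 9×3 + 9×1 + 8×6 + 8×6 = 202
Teal: 7×5 + 7×1 + 9×6 + 9×5 + 8×2 + 8×2 = 173
Blue: 7×1 + 7×2 + 9×1 + 9×3 + 8×3 + 8×3 = 105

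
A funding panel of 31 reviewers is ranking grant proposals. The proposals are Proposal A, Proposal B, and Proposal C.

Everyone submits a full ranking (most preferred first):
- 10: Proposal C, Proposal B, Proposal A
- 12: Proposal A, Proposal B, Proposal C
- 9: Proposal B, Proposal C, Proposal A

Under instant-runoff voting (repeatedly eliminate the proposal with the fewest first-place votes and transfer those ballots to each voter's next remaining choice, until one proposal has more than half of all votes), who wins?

Round 1: Proposal A 12, Proposal B 9, Proposal C 10. Proposal B eliminated.
Round 2: Proposal A 12, Proposal C 19. Proposal C has a majority (≥16).

Proposal C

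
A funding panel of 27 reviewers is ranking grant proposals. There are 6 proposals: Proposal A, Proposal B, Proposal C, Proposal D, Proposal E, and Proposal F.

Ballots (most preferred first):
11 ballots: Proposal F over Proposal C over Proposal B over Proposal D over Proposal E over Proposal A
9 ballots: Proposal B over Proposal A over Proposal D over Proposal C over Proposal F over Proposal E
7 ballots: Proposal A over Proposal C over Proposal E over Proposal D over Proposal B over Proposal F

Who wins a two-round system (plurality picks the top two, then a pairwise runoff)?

Round 1 first-place votes: Proposal A 7, Proposal B 9, Proposal C 0, Proposal D 0, Proposal E 0, Proposal F 11. Proposal F and Proposal B advance.
Runoff: Proposal F is ranked above Proposal B on 11 ballots, Proposal B above Proposal F on 16.

Proposal B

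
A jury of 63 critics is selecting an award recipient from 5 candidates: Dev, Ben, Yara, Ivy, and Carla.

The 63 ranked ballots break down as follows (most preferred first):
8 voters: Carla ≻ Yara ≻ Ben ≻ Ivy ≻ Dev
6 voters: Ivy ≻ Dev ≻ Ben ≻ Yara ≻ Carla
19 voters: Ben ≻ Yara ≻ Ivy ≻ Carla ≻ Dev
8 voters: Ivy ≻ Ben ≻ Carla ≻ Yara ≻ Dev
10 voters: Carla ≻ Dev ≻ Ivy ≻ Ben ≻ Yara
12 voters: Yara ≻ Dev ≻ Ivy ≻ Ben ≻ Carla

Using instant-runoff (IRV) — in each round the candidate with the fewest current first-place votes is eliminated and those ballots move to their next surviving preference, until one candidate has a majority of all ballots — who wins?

Round 1: Dev 0, Ben 19, Yara 12, Ivy 14, Carla 18. Dev eliminated.
Round 2: Ben 19, Yara 12, Ivy 14, Carla 18. Yara eliminated.
Round 3: Ben 19, Ivy 26, Carla 18. Carla eliminated.
Round 4: Ben 27, Ivy 36. Ivy has a majority (≥32).

Ivy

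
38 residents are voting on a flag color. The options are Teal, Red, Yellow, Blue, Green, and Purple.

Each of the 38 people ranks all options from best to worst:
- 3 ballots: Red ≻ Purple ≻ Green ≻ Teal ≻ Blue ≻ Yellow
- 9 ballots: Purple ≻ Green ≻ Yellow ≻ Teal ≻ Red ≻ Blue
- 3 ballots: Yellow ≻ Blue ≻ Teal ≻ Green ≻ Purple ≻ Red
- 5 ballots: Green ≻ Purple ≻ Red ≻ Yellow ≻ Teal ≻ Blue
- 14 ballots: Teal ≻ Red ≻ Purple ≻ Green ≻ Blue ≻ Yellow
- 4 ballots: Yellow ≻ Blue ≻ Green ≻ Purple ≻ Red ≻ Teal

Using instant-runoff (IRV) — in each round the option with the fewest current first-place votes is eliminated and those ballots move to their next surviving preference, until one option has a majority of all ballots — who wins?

Round 1: Teal 14, Red 3, Yellow 7, Blue 0, Green 5, Purple 9. Blue eliminated.
Round 2: Teal 14, Red 3, Yellow 7, Green 5, Purple 9. Red eliminated.
Round 3: Teal 14, Yellow 7, Green 5, Purple 12. Green eliminated.
Round 4: Teal 14, Yellow 7, Purple 17. Yellow eliminated.
Round 5: Teal 17, Purple 21. Purple has a majority (≥20).

Purple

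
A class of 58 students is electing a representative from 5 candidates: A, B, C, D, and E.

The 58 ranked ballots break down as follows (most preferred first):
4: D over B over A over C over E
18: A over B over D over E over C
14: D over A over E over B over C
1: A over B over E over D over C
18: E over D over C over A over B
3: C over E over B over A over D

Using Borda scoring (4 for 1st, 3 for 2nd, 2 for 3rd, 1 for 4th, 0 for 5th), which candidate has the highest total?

D

A: 4×2 + 18×4 + 14×3 + 1×4 + 18×1 + 3×1 = 147
B: 4×3 + 18×3 + 14×1 + 1×3 + 18×0 + 3×2 = 89
C: 4×1 + 18×0 + 14×0 + 1×0 + 18×2 + 3×4 = 52
D: 4×4 + 18×2 + 14×4 + 1×1 + 18×3 + 3×0 = 163
E: 4×0 + 18×1 + 14×2 + 1×2 + 18×4 + 3×3 = 129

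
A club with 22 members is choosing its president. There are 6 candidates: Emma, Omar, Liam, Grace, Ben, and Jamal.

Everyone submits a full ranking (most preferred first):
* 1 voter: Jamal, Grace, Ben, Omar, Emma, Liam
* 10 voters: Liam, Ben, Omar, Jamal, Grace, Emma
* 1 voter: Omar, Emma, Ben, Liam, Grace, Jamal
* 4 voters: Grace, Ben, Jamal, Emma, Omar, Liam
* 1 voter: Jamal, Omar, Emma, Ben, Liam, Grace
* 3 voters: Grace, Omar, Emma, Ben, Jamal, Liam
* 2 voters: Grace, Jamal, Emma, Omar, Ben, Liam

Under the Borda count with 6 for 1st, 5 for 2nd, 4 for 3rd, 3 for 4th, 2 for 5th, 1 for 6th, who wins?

Emma: 1×2 + 10×1 + 1×5 + 4×3 + 1×4 + 3×4 + 2×4 = 53
Omar: 1×3 + 10×4 + 1×6 + 4×2 + 1×5 + 3×5 + 2×3 = 83
Liam: 1×1 + 10×6 + 1×3 + 4×1 + 1×2 + 3×1 + 2×1 = 75
Grace: 1×5 + 10×2 + 1×2 + 4×6 + 1×1 + 3×6 + 2×6 = 82
Ben: 1×4 + 10×5 + 1×4 + 4×5 + 1×3 + 3×3 + 2×2 = 94
Jamal: 1×6 + 10×3 + 1×1 + 4×4 + 1×6 + 3×2 + 2×5 = 75

Ben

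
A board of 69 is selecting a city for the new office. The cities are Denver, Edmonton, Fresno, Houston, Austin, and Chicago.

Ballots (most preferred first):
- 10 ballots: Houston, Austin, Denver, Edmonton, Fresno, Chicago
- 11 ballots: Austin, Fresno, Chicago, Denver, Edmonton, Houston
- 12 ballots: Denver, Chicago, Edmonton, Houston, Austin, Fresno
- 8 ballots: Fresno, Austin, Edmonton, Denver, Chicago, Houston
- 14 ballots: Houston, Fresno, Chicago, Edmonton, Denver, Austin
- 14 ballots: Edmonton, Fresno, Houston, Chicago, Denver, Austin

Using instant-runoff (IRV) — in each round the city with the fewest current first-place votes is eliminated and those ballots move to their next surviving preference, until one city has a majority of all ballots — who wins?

Edmonton

Round 1: Denver 12, Edmonton 14, Fresno 8, Houston 24, Austin 11, Chicago 0. Chicago eliminated.
Round 2: Denver 12, Edmonton 14, Fresno 8, Houston 24, Austin 11. Fresno eliminated.
Round 3: Denver 12, Edmonton 14, Houston 24, Austin 19. Denver eliminated.
Round 4: Edmonton 26, Houston 24, Austin 19. Austin eliminated.
Round 5: Edmonton 45, Houston 24. Edmonton has a majority (≥35).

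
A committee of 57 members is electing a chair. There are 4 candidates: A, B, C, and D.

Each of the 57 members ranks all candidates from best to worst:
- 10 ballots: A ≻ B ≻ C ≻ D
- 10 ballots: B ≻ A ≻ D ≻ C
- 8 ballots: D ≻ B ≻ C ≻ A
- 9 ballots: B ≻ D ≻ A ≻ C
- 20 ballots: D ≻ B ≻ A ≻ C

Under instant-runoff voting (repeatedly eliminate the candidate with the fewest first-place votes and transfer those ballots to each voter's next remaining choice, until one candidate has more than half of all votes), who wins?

Round 1: A 10, B 19, C 0, D 28. C eliminated.
Round 2: A 10, B 19, D 28. A eliminated.
Round 3: B 29, D 28. B has a majority (≥29).

B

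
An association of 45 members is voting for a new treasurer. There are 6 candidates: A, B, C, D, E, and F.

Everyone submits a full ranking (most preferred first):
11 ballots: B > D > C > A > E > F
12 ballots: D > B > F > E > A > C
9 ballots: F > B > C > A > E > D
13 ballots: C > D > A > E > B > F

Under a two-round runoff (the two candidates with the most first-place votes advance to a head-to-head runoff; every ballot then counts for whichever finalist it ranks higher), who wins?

Round 1 first-place votes: A 0, B 11, C 13, D 12, E 0, F 9. C and D advance.
Runoff: C is ranked above D on 22 ballots, D above C on 23.

D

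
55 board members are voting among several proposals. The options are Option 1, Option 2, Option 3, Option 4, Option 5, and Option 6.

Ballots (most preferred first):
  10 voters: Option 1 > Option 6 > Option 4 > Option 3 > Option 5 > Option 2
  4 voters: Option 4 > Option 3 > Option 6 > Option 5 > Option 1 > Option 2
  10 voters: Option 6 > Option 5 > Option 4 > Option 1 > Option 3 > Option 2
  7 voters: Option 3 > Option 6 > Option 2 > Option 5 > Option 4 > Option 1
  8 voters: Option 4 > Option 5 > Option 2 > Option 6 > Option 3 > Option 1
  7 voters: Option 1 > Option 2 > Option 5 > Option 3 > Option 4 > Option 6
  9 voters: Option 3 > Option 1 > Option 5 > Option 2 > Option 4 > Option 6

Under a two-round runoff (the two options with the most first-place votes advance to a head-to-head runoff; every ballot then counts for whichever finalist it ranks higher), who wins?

Option 3

Round 1 first-place votes: Option 1 17, Option 2 0, Option 3 16, Option 4 12, Option 5 0, Option 6 10. Option 1 and Option 3 advance.
Runoff: Option 1 is ranked above Option 3 on 27 ballots, Option 3 above Option 1 on 28.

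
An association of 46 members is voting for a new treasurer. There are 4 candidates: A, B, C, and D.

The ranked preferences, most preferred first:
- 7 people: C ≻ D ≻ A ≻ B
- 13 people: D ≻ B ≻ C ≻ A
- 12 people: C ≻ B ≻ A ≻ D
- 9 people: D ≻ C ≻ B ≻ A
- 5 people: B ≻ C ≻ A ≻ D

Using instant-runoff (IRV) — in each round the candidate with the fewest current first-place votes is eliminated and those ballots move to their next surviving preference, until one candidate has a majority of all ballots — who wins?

Round 1: A 0, B 5, C 19, D 22. A eliminated.
Round 2: B 5, C 19, D 22. B eliminated.
Round 3: C 24, D 22. C has a majority (≥24).

C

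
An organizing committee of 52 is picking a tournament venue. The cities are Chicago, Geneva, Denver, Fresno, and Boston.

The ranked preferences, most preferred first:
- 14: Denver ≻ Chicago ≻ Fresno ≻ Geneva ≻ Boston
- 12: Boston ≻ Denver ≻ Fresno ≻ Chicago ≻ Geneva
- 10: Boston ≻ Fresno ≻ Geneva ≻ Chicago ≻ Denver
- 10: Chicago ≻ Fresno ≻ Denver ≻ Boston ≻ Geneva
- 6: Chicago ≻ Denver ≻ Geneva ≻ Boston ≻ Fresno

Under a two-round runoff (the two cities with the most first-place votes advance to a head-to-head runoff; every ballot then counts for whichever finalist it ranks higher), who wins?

Chicago

Round 1 first-place votes: Chicago 16, Geneva 0, Denver 14, Fresno 0, Boston 22. Boston and Chicago advance.
Runoff: Boston is ranked above Chicago on 22 ballots, Chicago above Boston on 30.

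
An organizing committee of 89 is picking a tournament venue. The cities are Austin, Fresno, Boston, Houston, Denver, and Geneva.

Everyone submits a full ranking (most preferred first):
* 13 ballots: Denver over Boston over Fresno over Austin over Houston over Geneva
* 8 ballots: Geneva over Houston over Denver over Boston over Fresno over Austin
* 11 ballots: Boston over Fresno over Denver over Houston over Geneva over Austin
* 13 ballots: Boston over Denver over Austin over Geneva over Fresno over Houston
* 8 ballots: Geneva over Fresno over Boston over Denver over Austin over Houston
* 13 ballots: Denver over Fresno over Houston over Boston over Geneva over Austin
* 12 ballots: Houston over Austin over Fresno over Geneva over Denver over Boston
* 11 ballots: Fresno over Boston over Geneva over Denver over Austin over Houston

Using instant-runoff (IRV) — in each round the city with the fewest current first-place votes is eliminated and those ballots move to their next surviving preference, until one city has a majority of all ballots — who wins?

Boston

Round 1: Austin 0, Fresno 11, Boston 24, Houston 12, Denver 26, Geneva 16. Austin eliminated.
Round 2: Fresno 11, Boston 24, Houston 12, Denver 26, Geneva 16. Fresno eliminated.
Round 3: Boston 35, Houston 12, Denver 26, Geneva 16. Houston eliminated.
Round 4: Boston 35, Denver 26, Geneva 28. Denver eliminated.
Round 5: Boston 61, Geneva 28. Boston has a majority (≥45).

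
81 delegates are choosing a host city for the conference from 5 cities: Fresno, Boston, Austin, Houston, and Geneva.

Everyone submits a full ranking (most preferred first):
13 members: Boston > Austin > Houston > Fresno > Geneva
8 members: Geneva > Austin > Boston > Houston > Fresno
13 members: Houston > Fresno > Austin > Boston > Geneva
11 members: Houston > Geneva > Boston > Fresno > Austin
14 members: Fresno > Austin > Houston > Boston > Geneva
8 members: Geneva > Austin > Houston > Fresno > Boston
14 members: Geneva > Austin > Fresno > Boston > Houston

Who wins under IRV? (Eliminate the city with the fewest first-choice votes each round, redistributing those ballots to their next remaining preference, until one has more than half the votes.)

Houston

Round 1: Fresno 14, Boston 13, Austin 0, Houston 24, Geneva 30. Austin eliminated.
Round 2: Fresno 14, Boston 13, Houston 24, Geneva 30. Boston eliminated.
Round 3: Fresno 14, Houston 37, Geneva 30. Fresno eliminated.
Round 4: Houston 51, Geneva 30. Houston has a majority (≥41).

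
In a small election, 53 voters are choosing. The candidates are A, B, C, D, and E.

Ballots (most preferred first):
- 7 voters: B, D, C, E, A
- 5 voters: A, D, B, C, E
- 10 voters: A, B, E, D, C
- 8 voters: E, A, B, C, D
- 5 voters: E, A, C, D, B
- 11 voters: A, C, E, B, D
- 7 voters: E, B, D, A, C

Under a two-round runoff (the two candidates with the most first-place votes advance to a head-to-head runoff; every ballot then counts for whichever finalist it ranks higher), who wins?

Round 1 first-place votes: A 26, B 7, C 0, D 0, E 20. A and E advance.
Runoff: A is ranked above E on 26 ballots, E above A on 27.

E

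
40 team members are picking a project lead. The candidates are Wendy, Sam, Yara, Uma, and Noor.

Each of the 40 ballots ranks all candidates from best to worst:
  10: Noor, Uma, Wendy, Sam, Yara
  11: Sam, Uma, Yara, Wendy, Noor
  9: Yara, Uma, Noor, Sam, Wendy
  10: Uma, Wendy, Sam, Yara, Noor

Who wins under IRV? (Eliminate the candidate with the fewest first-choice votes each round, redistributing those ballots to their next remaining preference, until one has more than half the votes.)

Round 1: Wendy 0, Sam 11, Yara 9, Uma 10, Noor 10. Wendy eliminated.
Round 2: Sam 11, Yara 9, Uma 10, Noor 10. Yara eliminated.
Round 3: Sam 11, Uma 19, Noor 10. Noor eliminated.
Round 4: Sam 11, Uma 29. Uma has a majority (≥21).

Uma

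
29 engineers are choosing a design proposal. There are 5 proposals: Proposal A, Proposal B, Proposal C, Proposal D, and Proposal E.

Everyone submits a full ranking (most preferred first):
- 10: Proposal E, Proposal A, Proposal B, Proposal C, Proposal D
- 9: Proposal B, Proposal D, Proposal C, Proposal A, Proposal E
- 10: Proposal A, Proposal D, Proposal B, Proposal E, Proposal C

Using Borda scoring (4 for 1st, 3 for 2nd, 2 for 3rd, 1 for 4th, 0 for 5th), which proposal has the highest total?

Proposal A: 10×3 + 9×1 + 10×4 = 79
Proposal B: 10×2 + 9×4 + 10×2 = 76
Proposal C: 10×1 + 9×2 + 10×0 = 28
Proposal D: 10×0 + 9×3 + 10×3 = 57
Proposal E: 10×4 + 9×0 + 10×1 = 50

Proposal A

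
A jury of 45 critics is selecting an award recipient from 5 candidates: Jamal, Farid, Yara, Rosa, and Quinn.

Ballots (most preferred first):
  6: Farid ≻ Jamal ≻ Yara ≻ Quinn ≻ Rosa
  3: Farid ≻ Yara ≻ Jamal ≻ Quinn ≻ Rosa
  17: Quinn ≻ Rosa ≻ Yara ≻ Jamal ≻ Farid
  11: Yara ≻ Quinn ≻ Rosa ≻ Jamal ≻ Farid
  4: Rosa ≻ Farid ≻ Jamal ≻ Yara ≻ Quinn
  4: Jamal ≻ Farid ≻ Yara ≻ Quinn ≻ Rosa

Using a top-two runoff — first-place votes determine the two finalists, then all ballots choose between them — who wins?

Round 1 first-place votes: Jamal 4, Farid 9, Yara 11, Rosa 4, Quinn 17. Quinn and Yara advance.
Runoff: Quinn is ranked above Yara on 17 ballots, Yara above Quinn on 28.

Yara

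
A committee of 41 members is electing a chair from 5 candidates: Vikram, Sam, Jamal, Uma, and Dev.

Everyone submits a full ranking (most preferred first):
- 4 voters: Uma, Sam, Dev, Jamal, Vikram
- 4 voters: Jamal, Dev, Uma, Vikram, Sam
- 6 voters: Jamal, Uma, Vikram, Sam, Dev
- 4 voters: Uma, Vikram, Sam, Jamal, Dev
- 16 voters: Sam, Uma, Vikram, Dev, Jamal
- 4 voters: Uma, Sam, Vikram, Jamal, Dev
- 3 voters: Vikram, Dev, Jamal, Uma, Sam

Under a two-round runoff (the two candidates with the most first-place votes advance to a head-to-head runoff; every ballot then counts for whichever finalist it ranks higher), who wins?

Uma

Round 1 first-place votes: Vikram 3, Sam 16, Jamal 10, Uma 12, Dev 0. Sam and Uma advance.
Runoff: Sam is ranked above Uma on 16 ballots, Uma above Sam on 25.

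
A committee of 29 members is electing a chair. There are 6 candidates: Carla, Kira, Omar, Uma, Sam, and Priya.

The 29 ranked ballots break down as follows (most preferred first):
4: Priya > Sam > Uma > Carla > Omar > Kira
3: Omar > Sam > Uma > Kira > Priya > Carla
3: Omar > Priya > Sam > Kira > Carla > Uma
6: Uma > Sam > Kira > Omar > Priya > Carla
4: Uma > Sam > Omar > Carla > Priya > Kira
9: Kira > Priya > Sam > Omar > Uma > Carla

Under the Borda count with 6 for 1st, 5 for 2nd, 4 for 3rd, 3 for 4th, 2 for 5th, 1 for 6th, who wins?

Carla: 4×3 + 3×1 + 3×2 + 6×1 + 4×3 + 9×1 = 48
Kira: 4×1 + 3×3 + 3×3 + 6×4 + 4×1 + 9×6 = 104
Omar: 4×2 + 3×6 + 3×6 + 6×3 + 4×4 + 9×3 = 105
Uma: 4×4 + 3×4 + 3×1 + 6×6 + 4×6 + 9×2 = 109
Sam: 4×5 + 3×5 + 3×4 + 6×5 + 4×5 + 9×4 = 133
Priya: 4×6 + 3×2 + 3×5 + 6×2 + 4×2 + 9×5 = 110

Sam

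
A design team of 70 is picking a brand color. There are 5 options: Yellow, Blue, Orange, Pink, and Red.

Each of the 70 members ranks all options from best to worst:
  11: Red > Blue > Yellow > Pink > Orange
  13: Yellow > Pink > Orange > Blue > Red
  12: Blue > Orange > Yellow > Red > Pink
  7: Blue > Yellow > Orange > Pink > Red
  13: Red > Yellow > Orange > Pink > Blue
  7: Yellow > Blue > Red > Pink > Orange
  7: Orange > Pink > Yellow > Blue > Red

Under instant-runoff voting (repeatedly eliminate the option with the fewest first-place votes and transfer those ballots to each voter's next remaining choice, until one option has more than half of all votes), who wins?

Yellow

Round 1: Yellow 20, Blue 19, Orange 7, Pink 0, Red 24. Pink eliminated.
Round 2: Yellow 20, Blue 19, Orange 7, Red 24. Orange eliminated.
Round 3: Yellow 27, Blue 19, Red 24. Blue eliminated.
Round 4: Yellow 46, Red 24. Yellow has a majority (≥36).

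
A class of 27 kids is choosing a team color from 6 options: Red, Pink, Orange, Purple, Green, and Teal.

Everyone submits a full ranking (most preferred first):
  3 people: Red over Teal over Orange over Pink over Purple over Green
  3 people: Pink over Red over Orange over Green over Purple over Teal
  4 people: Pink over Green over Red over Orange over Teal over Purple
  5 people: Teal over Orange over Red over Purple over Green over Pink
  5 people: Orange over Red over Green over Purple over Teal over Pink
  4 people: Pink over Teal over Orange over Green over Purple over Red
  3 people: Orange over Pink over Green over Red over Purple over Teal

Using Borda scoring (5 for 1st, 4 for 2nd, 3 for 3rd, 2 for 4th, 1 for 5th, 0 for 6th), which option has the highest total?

Orange

Red: 3×5 + 3×4 + 4×3 + 5×3 + 5×4 + 4×0 + 3×2 = 80
Pink: 3×2 + 3×5 + 4×5 + 5×0 + 5×0 + 4×5 + 3×4 = 73
Orange: 3×3 + 3×3 + 4×2 + 5×4 + 5×5 + 4×3 + 3×5 = 98
Purple: 3×1 + 3×1 + 4×0 + 5×2 + 5×2 + 4×1 + 3×1 = 33
Green: 3×0 + 3×2 + 4×4 + 5×1 + 5×3 + 4×2 + 3×3 = 59
Teal: 3×4 + 3×0 + 4×1 + 5×5 + 5×1 + 4×4 + 3×0 = 62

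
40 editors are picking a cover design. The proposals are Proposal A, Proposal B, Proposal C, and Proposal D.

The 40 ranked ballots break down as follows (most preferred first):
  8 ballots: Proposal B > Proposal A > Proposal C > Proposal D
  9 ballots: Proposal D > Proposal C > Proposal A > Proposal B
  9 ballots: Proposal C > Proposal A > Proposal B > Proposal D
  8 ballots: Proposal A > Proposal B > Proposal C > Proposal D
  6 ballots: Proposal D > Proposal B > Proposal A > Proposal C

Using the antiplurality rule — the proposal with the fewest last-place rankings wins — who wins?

Last-place votes: Proposal A 0, Proposal B 9, Proposal C 6, Proposal D 25.

Proposal A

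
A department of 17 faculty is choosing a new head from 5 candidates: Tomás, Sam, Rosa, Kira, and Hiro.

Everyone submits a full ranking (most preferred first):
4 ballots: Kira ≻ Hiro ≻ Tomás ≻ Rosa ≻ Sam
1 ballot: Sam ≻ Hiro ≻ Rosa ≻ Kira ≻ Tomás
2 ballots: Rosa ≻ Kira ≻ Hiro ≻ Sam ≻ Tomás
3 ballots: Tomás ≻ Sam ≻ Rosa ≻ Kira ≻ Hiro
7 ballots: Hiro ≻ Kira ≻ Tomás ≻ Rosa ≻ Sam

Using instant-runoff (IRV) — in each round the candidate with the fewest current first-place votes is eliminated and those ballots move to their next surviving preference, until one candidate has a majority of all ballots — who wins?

Kira

Round 1: Tomás 3, Sam 1, Rosa 2, Kira 4, Hiro 7. Sam eliminated.
Round 2: Tomás 3, Rosa 2, Kira 4, Hiro 8. Rosa eliminated.
Round 3: Tomás 3, Kira 6, Hiro 8. Tomás eliminated.
Round 4: Kira 9, Hiro 8. Kira has a majority (≥9).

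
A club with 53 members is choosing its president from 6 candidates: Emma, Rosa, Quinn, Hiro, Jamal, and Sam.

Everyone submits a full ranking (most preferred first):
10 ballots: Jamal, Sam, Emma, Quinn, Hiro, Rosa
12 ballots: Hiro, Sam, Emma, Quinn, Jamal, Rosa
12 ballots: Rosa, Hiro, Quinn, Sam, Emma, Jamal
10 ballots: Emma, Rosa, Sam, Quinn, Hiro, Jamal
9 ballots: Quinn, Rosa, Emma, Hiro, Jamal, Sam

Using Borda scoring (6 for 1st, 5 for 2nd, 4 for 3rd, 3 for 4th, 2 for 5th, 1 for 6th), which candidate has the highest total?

Emma: 10×4 + 12×4 + 12×2 + 10×6 + 9×4 = 208
Rosa: 10×1 + 12×1 + 12×6 + 10×5 + 9×5 = 189
Quinn: 10×3 + 12×3 + 12×4 + 10×3 + 9×6 = 198
Hiro: 10×2 + 12×6 + 12×5 + 10×2 + 9×3 = 199
Jamal: 10×6 + 12×2 + 12×1 + 10×1 + 9×2 = 124
Sam: 10×5 + 12×5 + 12×3 + 10×4 + 9×1 = 195

Emma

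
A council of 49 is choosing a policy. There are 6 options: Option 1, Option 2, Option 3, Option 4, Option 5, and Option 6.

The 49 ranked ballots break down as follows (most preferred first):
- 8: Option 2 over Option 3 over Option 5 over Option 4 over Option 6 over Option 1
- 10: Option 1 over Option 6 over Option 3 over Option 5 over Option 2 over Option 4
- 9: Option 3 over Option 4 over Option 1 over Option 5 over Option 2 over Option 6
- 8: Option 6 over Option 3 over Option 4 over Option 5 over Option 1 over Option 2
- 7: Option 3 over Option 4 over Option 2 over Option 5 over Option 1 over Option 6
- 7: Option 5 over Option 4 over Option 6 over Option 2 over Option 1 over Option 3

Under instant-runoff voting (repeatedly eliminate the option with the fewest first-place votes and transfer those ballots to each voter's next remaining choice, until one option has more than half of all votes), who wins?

Round 1: Option 1 10, Option 2 8, Option 3 16, Option 4 0, Option 5 7, Option 6 8. Option 4 eliminated.
Round 2: Option 1 10, Option 2 8, Option 3 16, Option 5 7, Option 6 8. Option 5 eliminated.
Round 3: Option 1 10, Option 2 8, Option 3 16, Option 6 15. Option 2 eliminated.
Round 4: Option 1 10, Option 3 24, Option 6 15. Option 1 eliminated.
Round 5: Option 3 24, Option 6 25. Option 6 has a majority (≥25).

Option 6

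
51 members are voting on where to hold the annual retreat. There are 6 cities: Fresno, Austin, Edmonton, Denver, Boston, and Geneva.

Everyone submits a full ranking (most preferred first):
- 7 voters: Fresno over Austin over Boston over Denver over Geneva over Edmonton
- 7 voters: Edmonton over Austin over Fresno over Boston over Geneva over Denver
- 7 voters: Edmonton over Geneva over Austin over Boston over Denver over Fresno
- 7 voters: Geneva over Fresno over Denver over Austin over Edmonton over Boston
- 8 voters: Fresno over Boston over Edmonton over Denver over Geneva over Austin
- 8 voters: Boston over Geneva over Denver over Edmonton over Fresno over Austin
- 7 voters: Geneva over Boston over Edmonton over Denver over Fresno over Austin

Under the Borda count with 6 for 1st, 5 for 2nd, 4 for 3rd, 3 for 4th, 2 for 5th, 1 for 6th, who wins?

Fresno: 7×6 + 7×4 + 7×1 + 7×5 + 8×6 + 8×2 + 7×2 = 190
Austin: 7×5 + 7×5 + 7×4 + 7×3 + 8×1 + 8×1 + 7×1 = 142
Edmonton: 7×1 + 7×6 + 7×6 + 7×2 + 8×4 + 8×3 + 7×4 = 189
Denver: 7×3 + 7×1 + 7×2 + 7×4 + 8×3 + 8×4 + 7×3 = 147
Boston: 7×4 + 7×3 + 7×3 + 7×1 + 8×5 + 8×6 + 7×5 = 200
Geneva: 7×2 + 7×2 + 7×5 + 7×6 + 8×2 + 8×5 + 7×6 = 203

Geneva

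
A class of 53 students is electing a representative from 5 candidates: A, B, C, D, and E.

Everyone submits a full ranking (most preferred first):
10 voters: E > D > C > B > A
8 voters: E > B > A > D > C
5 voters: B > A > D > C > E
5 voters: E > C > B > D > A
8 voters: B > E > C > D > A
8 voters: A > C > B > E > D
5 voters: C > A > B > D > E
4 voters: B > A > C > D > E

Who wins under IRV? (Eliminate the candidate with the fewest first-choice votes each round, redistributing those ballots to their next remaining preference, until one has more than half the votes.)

B

Round 1: A 8, B 17, C 5, D 0, E 23. D eliminated.
Round 2: A 8, B 17, C 5, E 23. C eliminated.
Round 3: A 13, B 17, E 23. A eliminated.
Round 4: B 30, E 23. B has a majority (≥27).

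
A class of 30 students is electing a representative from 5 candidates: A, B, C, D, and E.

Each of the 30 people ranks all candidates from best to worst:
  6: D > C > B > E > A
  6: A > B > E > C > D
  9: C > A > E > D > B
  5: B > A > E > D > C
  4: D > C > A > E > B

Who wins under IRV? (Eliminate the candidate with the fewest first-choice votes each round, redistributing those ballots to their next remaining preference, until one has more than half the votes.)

A

Round 1: A 6, B 5, C 9, D 10, E 0. E eliminated.
Round 2: A 6, B 5, C 9, D 10. B eliminated.
Round 3: A 11, C 9, D 10. C eliminated.
Round 4: A 20, D 10. A has a majority (≥16).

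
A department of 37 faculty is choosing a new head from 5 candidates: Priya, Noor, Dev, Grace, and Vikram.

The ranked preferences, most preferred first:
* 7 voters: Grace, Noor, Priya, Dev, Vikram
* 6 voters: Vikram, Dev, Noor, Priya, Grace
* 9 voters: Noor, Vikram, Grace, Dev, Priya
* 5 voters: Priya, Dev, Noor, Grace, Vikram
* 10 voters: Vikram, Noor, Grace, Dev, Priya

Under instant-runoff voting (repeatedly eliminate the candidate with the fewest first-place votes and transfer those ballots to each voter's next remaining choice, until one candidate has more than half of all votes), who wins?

Noor

Round 1: Priya 5, Noor 9, Dev 0, Grace 7, Vikram 16. Dev eliminated.
Round 2: Priya 5, Noor 9, Grace 7, Vikram 16. Priya eliminated.
Round 3: Noor 14, Grace 7, Vikram 16. Grace eliminated.
Round 4: Noor 21, Vikram 16. Noor has a majority (≥19).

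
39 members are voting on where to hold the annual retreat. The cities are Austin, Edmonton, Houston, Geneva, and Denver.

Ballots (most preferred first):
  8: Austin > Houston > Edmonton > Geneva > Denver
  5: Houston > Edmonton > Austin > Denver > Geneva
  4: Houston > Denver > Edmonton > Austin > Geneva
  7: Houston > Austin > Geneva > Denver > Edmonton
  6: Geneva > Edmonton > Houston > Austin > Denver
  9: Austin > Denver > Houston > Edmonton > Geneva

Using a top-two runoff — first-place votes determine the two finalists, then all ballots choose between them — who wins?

Round 1 first-place votes: Austin 17, Edmonton 0, Houston 16, Geneva 6, Denver 0. Austin and Houston advance.
Runoff: Austin is ranked above Houston on 17 ballots, Houston above Austin on 22.

Houston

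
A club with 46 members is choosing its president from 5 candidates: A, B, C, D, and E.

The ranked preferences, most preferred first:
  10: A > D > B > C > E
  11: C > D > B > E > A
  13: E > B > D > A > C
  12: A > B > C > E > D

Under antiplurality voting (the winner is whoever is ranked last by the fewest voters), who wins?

Last-place votes: A 11, B 0, C 13, D 12, E 10.

B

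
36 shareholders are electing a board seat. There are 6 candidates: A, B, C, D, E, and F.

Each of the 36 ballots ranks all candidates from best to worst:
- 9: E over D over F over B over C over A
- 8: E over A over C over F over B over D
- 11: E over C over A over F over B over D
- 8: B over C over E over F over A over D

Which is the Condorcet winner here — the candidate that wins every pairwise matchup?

E

E vs A: 36–0
E vs B: 28–8
E vs C: 28–8
E vs D: 36–0
E vs F: 36–0
E beats every other candidate.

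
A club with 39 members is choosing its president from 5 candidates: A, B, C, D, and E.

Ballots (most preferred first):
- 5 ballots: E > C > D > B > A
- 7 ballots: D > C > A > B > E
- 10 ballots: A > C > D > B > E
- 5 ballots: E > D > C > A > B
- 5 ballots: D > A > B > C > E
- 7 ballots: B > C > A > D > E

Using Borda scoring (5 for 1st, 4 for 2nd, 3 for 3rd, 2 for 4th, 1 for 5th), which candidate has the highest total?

C

A: 5×1 + 7×3 + 10×5 + 5×2 + 5×4 + 7×3 = 127
B: 5×2 + 7×2 + 10×2 + 5×1 + 5×3 + 7×5 = 99
C: 5×4 + 7×4 + 10×4 + 5×3 + 5×2 + 7×4 = 141
D: 5×3 + 7×5 + 10×3 + 5×4 + 5×5 + 7×2 = 139
E: 5×5 + 7×1 + 10×1 + 5×5 + 5×1 + 7×1 = 79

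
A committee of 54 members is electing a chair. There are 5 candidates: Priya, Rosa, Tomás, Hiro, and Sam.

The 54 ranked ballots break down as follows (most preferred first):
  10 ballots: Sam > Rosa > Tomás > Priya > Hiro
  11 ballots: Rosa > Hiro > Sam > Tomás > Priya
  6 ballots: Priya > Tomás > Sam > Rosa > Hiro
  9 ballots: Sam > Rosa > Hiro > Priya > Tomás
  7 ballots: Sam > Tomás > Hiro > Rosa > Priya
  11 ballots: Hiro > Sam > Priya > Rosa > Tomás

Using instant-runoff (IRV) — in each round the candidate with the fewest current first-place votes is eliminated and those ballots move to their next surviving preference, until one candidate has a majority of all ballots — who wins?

Round 1: Priya 6, Rosa 11, Tomás 0, Hiro 11, Sam 26. Tomás eliminated.
Round 2: Priya 6, Rosa 11, Hiro 11, Sam 26. Priya eliminated.
Round 3: Rosa 11, Hiro 11, Sam 32. Sam has a majority (≥28).

Sam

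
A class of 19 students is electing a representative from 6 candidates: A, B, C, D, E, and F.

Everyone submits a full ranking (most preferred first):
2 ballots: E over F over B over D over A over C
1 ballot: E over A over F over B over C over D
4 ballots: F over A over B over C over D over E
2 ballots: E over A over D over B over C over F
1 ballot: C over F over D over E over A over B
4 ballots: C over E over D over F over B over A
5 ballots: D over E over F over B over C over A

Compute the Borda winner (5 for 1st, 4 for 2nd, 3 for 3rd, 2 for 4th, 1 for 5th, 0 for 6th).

E

A: 2×1 + 1×4 + 4×4 + 2×4 + 1×1 + 4×0 + 5×0 = 31
B: 2×3 + 1×2 + 4×3 + 2×2 + 1×0 + 4×1 + 5×2 = 38
C: 2×0 + 1×1 + 4×2 + 2×1 + 1×5 + 4×5 + 5×1 = 41
D: 2×2 + 1×0 + 4×1 + 2×3 + 1×3 + 4×3 + 5×5 = 54
E: 2×5 + 1×5 + 4×0 + 2×5 + 1×2 + 4×4 + 5×4 = 63
F: 2×4 + 1×3 + 4×5 + 2×0 + 1×4 + 4×2 + 5×3 = 58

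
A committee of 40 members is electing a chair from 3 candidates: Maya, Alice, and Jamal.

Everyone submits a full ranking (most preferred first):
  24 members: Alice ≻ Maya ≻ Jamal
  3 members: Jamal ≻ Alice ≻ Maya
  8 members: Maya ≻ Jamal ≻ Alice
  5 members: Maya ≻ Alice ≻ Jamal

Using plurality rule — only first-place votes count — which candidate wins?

First-place votes: Maya 13, Alice 24, Jamal 3.

Alice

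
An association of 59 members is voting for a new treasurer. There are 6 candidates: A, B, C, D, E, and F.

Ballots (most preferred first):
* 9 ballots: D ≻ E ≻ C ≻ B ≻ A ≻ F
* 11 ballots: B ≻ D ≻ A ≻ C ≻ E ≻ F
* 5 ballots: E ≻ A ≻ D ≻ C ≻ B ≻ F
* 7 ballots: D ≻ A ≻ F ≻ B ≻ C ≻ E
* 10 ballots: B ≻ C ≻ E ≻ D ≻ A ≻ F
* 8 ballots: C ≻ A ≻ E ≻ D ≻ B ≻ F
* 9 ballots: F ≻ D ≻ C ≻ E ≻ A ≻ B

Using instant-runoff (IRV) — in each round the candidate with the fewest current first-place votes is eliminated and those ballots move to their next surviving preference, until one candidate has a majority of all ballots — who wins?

Round 1: A 0, B 21, C 8, D 16, E 5, F 9. A eliminated.
Round 2: B 21, C 8, D 16, E 5, F 9. E eliminated.
Round 3: B 21, C 8, D 21, F 9. C eliminated.
Round 4: B 21, D 29, F 9. F eliminated.
Round 5: B 21, D 38. D has a majority (≥30).

D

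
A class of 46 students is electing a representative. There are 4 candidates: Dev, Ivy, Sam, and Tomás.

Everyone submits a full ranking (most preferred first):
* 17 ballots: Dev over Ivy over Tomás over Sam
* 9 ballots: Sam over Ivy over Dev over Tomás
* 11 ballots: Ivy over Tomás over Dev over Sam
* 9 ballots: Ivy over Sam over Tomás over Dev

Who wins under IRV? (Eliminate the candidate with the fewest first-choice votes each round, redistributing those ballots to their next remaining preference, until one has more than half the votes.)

Round 1: Dev 17, Ivy 20, Sam 9, Tomás 0. Tomás eliminated.
Round 2: Dev 17, Ivy 20, Sam 9. Sam eliminated.
Round 3: Dev 17, Ivy 29. Ivy has a majority (≥24).

Ivy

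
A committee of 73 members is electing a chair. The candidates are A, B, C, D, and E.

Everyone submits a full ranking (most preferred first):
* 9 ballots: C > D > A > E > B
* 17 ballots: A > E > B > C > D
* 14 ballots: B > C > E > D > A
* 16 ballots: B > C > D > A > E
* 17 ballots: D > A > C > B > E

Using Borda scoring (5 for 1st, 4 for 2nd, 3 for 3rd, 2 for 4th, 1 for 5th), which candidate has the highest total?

A: 9×3 + 17×5 + 14×1 + 16×2 + 17×4 = 226
B: 9×1 + 17×3 + 14×5 + 16×5 + 17×2 = 244
C: 9×5 + 17×2 + 14×4 + 16×4 + 17×3 = 250
D: 9×4 + 17×1 + 14×2 + 16×3 + 17×5 = 214
E: 9×2 + 17×4 + 14×3 + 16×1 + 17×1 = 161

C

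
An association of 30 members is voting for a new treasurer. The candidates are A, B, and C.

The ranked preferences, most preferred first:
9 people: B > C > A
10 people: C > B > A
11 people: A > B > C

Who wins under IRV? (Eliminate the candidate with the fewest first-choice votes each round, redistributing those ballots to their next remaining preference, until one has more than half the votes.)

C

Round 1: A 11, B 9, C 10. B eliminated.
Round 2: A 11, C 19. C has a majority (≥16).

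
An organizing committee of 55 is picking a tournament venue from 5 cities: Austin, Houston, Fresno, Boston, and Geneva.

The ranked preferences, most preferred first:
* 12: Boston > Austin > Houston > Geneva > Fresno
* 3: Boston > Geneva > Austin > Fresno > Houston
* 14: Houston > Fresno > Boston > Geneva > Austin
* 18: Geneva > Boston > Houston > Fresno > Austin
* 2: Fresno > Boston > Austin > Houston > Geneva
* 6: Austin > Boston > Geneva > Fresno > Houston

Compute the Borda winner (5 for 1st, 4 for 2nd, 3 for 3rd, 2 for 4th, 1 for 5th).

Austin: 12×4 + 3×3 + 14×1 + 18×1 + 2×3 + 6×5 = 125
Houston: 12×3 + 3×1 + 14×5 + 18×3 + 2×2 + 6×1 = 173
Fresno: 12×1 + 3×2 + 14×4 + 18×2 + 2×5 + 6×2 = 132
Boston: 12×5 + 3×5 + 14×3 + 18×4 + 2×4 + 6×4 = 221
Geneva: 12×2 + 3×4 + 14×2 + 18×5 + 2×1 + 6×3 = 174

Boston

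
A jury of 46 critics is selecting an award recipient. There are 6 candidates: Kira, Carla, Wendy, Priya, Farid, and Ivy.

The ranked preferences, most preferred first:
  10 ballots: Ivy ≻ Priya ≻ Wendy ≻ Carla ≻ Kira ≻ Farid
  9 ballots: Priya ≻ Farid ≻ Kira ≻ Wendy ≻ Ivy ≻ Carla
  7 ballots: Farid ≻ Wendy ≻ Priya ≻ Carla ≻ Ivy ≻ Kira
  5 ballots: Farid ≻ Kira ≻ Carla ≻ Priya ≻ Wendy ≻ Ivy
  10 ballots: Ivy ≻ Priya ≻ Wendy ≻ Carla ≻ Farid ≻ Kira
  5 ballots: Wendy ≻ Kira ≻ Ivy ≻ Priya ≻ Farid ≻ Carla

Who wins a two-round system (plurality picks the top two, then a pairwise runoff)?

Ivy

Round 1 first-place votes: Kira 0, Carla 0, Wendy 5, Priya 9, Farid 12, Ivy 20. Ivy and Farid advance.
Runoff: Ivy is ranked above Farid on 25 ballots, Farid above Ivy on 21.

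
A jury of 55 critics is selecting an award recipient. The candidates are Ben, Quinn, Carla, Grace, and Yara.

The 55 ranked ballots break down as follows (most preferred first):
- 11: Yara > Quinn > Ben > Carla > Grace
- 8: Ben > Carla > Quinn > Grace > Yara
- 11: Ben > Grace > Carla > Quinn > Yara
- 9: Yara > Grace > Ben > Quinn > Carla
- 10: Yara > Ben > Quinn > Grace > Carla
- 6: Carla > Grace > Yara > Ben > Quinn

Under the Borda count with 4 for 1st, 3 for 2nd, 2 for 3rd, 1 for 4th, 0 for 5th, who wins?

Ben: 11×2 + 8×4 + 11×4 + 9×2 + 10×3 + 6×1 = 152
Quinn: 11×3 + 8×2 + 11×1 + 9×1 + 10×2 + 6×0 = 89
Carla: 11×1 + 8×3 + 11×2 + 9×0 + 10×0 + 6×4 = 81
Grace: 11×0 + 8×1 + 11×3 + 9×3 + 10×1 + 6×3 = 96
Yara: 11×4 + 8×0 + 11×0 + 9×4 + 10×4 + 6×2 = 132

Ben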